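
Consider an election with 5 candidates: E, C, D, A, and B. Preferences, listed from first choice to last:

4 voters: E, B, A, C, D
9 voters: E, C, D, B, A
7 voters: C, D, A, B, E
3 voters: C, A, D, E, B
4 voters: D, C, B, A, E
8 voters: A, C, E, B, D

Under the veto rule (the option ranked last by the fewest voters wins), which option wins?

Last-place votes: E 11, C 0, D 12, A 9, B 3.
C is ranked last by the fewest voters, so C wins.

C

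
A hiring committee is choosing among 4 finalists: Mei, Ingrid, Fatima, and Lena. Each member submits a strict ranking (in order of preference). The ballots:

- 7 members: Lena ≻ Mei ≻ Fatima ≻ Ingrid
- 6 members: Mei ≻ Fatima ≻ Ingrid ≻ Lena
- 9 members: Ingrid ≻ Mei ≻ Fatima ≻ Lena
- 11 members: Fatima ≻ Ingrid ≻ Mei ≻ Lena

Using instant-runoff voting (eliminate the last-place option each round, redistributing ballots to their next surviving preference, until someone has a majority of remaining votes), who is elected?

Round 1: Mei 6, Ingrid 9, Fatima 11, Lena 7. Eliminate Mei.
Round 2: Ingrid 9, Fatima 17, Lena 7. Fatima has a majority.

Fatima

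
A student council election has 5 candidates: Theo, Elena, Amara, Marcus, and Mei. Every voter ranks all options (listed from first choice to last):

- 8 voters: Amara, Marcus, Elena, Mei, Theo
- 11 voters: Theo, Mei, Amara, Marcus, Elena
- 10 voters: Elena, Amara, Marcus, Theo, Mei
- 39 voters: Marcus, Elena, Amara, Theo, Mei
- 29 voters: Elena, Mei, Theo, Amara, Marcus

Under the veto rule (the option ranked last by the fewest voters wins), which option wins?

Last-place votes: Theo 8, Elena 11, Amara 0, Marcus 29, Mei 49.
Amara is ranked last by the fewest voters, so Amara wins.

Amara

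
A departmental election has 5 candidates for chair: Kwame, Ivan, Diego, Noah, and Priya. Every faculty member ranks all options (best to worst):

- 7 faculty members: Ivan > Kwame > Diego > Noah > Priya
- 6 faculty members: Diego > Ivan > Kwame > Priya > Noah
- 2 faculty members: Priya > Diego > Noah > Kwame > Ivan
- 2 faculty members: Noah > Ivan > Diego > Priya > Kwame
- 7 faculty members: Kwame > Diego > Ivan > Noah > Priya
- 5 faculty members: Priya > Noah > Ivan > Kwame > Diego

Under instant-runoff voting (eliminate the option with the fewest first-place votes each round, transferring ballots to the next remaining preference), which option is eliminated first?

Noah

Round 1: Kwame 7, Ivan 7, Diego 6, Noah 2, Priya 7. Eliminate Noah.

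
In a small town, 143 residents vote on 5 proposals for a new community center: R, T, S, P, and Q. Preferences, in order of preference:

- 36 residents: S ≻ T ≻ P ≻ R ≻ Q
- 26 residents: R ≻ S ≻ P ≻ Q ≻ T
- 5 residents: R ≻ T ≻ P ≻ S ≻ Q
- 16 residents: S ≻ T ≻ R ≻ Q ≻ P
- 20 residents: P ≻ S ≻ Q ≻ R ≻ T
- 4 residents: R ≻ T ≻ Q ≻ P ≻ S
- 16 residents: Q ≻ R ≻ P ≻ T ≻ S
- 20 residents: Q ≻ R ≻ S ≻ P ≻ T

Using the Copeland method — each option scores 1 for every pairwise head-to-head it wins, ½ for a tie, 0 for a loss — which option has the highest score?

S

R: beats T, P, and Q; loses to S → score 3.
T: loses to R, S, P, and Q → score 0.
S: beats R, T, P, and Q → score 4.
P: beats T and Q; loses to R and S → score 2.
Q: beats T; loses to R, S, and P → score 1.
S has the best pairwise record.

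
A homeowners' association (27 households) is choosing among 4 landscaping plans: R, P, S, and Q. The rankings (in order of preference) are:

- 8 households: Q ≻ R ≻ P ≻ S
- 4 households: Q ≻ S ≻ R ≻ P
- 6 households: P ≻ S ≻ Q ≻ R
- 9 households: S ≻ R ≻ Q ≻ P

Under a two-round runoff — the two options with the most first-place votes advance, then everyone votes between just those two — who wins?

Round 1 first-place votes: R 0, P 6, S 9, Q 12.
Q and S advance.
Runoff: Q is preferred to S by 12 voters; S by 15.
S wins the runoff.

S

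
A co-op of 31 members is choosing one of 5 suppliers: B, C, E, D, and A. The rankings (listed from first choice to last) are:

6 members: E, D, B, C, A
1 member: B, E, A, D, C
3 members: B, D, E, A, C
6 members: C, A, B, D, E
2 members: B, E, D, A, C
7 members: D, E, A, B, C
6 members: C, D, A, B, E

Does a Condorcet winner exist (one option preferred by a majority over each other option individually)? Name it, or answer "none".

D vs B: 19–12 for D.
D vs C: 19–12 for D.
D vs E: 22–9 for D.
D vs A: 24–7 for D.
D beats every other option head-to-head.

D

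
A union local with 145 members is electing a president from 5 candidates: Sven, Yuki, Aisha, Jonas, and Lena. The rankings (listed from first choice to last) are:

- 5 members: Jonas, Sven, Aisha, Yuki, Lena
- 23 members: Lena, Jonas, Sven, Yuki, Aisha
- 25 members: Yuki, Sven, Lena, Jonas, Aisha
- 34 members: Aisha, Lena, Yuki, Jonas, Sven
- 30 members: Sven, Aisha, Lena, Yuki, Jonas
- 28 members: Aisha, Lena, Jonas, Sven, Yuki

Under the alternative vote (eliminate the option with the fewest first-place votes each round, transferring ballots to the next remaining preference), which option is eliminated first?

Jonas

Round 1: Sven 30, Yuki 25, Aisha 62, Jonas 5, Lena 23. Eliminate Jonas.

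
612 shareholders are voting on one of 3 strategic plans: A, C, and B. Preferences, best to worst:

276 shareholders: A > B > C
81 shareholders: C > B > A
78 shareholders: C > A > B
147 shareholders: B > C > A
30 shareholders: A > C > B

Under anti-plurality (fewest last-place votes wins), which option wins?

B

Last-place votes: A 228, C 276, B 108.
B is ranked last by the fewest voters, so B wins.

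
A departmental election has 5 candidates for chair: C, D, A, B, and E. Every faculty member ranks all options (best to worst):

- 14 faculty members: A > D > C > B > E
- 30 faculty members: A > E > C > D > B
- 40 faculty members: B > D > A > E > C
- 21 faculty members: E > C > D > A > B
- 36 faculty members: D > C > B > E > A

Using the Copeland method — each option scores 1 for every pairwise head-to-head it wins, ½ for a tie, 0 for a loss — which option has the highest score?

D

C: beats B; loses to D, A, and E → score 1.
D: beats C, A, B, and E → score 4.
A: beats C and E; loses to D and B → score 2.
B: beats A and E; loses to C and D → score 2.
E: beats C; loses to D, A, and B → score 1.
D has the best pairwise record.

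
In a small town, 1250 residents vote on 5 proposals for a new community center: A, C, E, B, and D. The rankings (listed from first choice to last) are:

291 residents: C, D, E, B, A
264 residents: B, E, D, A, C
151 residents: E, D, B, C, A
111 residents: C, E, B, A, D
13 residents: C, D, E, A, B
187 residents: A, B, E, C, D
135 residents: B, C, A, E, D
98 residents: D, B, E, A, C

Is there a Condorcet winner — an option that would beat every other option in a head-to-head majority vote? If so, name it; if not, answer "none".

B vs A: 1050–200 for B.
B vs C: 835–415 for B.
B vs E: 684–566 for B.
B vs D: 697–553 for B.
B beats every other option head-to-head.

B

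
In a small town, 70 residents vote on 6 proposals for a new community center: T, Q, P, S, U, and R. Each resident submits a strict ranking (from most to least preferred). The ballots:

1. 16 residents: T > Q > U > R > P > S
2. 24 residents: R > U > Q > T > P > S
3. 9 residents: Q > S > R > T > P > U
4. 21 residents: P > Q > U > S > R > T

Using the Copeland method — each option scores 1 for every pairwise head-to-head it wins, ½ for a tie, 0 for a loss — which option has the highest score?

Q

T: beats P and S; loses to Q, U, and R → score 2.
Q: beats T, P, S, U, and R → score 5.
P: beats S; loses to T, Q, U, and R → score 1.
S: loses to T, Q, P, U, and R → score 0.
U: beats T, P, S, and R; loses to Q → score 4.
R: beats T, P, and S; loses to Q and U → score 3.
Q has the best pairwise record.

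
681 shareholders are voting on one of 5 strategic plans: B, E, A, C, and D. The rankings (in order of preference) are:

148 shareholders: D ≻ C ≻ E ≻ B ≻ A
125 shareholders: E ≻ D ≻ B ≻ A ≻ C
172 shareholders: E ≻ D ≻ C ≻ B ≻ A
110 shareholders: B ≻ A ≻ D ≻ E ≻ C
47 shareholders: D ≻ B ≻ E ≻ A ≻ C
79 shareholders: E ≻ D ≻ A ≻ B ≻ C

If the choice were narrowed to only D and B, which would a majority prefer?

Voters preferring D to B: 571; preferring B to D: 110.
D wins the head-to-head.

D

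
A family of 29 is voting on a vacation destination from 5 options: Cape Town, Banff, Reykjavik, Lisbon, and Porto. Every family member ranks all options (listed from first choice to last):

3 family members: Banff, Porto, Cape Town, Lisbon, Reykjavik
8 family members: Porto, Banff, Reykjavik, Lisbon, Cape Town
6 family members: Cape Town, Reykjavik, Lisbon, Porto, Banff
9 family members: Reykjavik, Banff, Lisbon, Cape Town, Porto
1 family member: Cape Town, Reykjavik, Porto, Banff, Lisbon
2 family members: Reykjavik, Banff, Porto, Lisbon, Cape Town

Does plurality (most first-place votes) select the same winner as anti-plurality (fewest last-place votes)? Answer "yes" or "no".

Plurality — first-place votes: Cape Town 7, Banff 3, Reykjavik 11, Lisbon 0, Porto 8. Winner: Reykjavik.
Anti-plurality — last-place votes: Cape Town 10, Banff 6, Reykjavik 3, Lisbon 1, Porto 9. Winner: Lisbon.
The two methods disagree.

no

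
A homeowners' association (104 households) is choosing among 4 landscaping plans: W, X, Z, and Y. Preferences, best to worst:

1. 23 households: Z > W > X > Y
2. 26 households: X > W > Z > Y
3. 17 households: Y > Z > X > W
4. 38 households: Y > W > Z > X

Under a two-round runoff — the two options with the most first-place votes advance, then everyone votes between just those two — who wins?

Y

Round 1 first-place votes: W 0, X 26, Z 23, Y 55.
Y and X advance.
Runoff: Y is preferred to X by 55 voters; X by 49.
Y wins the runoff.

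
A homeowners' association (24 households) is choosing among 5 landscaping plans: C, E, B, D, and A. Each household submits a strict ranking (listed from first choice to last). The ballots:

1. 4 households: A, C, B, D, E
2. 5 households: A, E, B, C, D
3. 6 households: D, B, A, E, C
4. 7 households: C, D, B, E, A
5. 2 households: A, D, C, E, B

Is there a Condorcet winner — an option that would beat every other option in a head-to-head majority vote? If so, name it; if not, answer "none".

Checking pairwise contests:
A beats C 17–7.
C beats E 13–11.
C beats B 13–11.
C beats D 16–8.
B beats A 13–11.
Every option loses at least one head-to-head, so there is no Condorcet winner.

none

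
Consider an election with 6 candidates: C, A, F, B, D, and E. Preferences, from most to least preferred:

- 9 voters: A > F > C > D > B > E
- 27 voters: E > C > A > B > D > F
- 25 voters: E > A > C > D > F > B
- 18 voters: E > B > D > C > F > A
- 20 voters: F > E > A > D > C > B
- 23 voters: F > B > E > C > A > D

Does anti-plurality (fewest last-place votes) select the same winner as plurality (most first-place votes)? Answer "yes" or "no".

no

Anti-plurality — last-place votes: C 0, A 18, F 27, B 45, D 23, E 9. Winner: C.
Plurality — first-place votes: C 0, A 9, F 43, B 0, D 0, E 70. Winner: E.
The two methods disagree.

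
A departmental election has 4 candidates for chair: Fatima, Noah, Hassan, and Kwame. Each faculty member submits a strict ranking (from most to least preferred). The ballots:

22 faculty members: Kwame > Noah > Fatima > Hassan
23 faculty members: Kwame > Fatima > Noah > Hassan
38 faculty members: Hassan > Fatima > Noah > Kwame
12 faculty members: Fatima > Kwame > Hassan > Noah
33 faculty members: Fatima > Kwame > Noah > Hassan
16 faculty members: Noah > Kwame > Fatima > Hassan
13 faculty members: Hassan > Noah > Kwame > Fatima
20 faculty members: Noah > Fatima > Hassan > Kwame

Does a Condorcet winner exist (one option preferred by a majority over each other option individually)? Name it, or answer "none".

Fatima

Fatima vs Noah: 106–71 for Fatima.
Fatima vs Hassan: 126–51 for Fatima.
Fatima vs Kwame: 103–74 for Fatima.
Fatima beats every other option head-to-head.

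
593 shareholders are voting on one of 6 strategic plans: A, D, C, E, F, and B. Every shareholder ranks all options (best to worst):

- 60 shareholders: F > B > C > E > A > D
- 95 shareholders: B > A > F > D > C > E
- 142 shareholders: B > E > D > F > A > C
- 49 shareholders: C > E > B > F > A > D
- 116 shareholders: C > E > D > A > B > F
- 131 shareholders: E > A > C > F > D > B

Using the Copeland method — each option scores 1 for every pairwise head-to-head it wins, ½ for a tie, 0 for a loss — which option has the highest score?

A: beats D, C, and F; loses to E and B → score 3.
D: loses to A, C, E, F, and B → score 0.
C: beats D and E; loses to A, F, and B → score 2.
E: beats A, D, and F; loses to C and B → score 3.
F: beats D and C; loses to A, E, and B → score 2.
B: beats A, D, C, E, and F → score 5.
B has the best pairwise record.

B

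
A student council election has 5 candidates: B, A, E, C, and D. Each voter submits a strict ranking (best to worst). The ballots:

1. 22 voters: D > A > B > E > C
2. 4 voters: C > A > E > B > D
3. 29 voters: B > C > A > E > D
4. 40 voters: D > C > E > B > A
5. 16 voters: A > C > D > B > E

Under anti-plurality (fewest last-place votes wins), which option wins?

B

Last-place votes: B 0, A 40, E 16, C 22, D 33.
B is ranked last by the fewest voters, so B wins.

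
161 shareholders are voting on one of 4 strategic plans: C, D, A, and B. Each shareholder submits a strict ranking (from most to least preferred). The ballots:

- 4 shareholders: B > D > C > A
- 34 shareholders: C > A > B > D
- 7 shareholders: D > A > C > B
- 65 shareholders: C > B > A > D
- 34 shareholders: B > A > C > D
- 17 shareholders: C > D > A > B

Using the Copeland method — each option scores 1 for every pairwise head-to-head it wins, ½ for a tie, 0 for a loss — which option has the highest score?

C: beats D, A, and B → score 3.
D: loses to C, A, and B → score 0.
A: beats D; loses to C and B → score 1.
B: beats D and A; loses to C → score 2.
C has the best pairwise record.

C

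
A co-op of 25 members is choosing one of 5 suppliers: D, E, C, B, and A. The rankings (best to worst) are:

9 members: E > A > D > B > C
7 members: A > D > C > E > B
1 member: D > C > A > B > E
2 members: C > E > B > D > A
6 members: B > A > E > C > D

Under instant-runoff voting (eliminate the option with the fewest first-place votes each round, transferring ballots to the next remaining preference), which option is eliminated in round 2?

C

Round 1: D 1, E 9, C 2, B 6, A 7. Eliminate D.
Round 2: E 9, C 3, B 6, A 7. Eliminate C.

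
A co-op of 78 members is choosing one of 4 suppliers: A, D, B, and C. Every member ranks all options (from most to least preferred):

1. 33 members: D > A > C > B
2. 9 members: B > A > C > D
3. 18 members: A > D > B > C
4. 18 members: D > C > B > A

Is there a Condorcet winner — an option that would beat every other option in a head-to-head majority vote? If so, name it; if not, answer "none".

D vs A: 51–27 for D.
D vs B: 69–9 for D.
D vs C: 69–9 for D.
D beats every other option head-to-head.

D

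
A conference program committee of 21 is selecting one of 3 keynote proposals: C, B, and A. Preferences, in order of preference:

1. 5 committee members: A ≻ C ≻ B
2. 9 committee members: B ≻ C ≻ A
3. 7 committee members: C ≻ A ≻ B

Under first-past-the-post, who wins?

First-place votes: C 7, B 9, A 5.
B has the most first-place votes.

B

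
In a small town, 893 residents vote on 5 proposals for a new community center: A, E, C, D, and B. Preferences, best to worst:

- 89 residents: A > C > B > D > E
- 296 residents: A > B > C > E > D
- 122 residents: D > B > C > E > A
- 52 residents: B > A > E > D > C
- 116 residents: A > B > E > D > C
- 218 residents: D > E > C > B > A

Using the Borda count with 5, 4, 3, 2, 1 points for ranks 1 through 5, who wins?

A: 89·5 + 296·5 + 122·1 + 52·4 + 116·5 + 218·1 = 3053
E: 89·1 + 296·2 + 122·2 + 52·3 + 116·3 + 218·4 = 2301
C: 89·4 + 296·3 + 122·3 + 52·1 + 116·1 + 218·3 = 2432
D: 89·2 + 296·1 + 122·5 + 52·2 + 116·2 + 218·5 = 2510
B: 89·3 + 296·4 + 122·4 + 52·5 + 116·4 + 218·2 = 3099
B has the highest Borda score (3099).

B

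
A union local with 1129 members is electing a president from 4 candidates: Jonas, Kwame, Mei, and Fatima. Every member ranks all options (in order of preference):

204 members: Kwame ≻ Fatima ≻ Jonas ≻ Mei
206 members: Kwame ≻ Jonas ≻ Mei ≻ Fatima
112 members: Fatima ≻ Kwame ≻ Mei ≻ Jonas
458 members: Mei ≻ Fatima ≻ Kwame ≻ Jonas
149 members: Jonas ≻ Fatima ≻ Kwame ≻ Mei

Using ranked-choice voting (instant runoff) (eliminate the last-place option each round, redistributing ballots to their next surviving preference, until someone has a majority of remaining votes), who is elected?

Round 1: Jonas 149, Kwame 410, Mei 458, Fatima 112. Eliminate Fatima.
Round 2: Jonas 149, Kwame 522, Mei 458. Eliminate Jonas.
Round 3: Kwame 671, Mei 458. Kwame has a majority.

Kwame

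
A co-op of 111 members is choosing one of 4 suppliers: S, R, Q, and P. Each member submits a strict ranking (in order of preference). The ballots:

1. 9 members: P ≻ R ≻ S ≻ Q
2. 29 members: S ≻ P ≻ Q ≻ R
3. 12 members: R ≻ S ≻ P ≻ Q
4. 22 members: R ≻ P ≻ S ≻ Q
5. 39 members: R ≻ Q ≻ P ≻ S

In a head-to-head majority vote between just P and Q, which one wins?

Voters preferring P to Q: 72; preferring Q to P: 39.
P wins the head-to-head.

P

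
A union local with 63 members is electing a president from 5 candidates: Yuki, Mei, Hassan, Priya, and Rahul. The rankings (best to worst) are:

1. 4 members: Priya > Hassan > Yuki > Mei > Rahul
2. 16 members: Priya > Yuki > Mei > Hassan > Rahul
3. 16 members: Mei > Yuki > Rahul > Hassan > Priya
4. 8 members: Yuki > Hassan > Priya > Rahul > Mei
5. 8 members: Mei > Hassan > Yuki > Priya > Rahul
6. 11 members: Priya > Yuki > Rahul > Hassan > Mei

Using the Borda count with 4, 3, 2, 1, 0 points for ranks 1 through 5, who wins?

Yuki

Yuki: 4·2 + 16·3 + 16·3 + 8·4 + 8·2 + 11·3 = 185
Mei: 4·1 + 16·2 + 16·4 + 8·0 + 8·4 + 11·0 = 132
Hassan: 4·3 + 16·1 + 16·1 + 8·3 + 8·3 + 11·1 = 103
Priya: 4·4 + 16·4 + 16·0 + 8·2 + 8·1 + 11·4 = 148
Rahul: 4·0 + 16·0 + 16·2 + 8·1 + 8·0 + 11·2 = 62
Yuki has the highest Borda score (185).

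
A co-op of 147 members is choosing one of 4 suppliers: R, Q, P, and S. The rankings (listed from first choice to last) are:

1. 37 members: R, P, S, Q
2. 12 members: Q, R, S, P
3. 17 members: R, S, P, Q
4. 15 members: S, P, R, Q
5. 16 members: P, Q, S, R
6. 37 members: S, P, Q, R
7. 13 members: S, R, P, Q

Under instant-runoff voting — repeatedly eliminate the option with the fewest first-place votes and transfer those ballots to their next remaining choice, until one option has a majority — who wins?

Round 1: R 54, Q 12, P 16, S 65. Eliminate Q.
Round 2: R 66, P 16, S 65. Eliminate P.
Round 3: R 66, S 81. S has a majority.

S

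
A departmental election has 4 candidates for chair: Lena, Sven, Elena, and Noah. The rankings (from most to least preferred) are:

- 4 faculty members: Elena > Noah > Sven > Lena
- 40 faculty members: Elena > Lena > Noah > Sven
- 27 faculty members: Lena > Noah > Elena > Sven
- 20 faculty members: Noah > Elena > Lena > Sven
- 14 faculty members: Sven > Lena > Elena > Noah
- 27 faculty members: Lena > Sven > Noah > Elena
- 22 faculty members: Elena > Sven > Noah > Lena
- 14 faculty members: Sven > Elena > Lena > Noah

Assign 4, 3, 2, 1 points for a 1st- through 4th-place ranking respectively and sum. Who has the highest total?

Lena: 4·1 + 40·3 + 27·4 + 20·2 + 14·3 + 27·4 + 22·1 + 14·2 = 472
Sven: 4·2 + 40·1 + 27·1 + 20·1 + 14·4 + 27·3 + 22·3 + 14·4 = 354
Elena: 4·4 + 40·4 + 27·2 + 20·3 + 14·2 + 27·1 + 22·4 + 14·3 = 475
Noah: 4·3 + 40·2 + 27·3 + 20·4 + 14·1 + 27·2 + 22·2 + 14·1 = 379
Elena has the highest Borda score (475).

Elena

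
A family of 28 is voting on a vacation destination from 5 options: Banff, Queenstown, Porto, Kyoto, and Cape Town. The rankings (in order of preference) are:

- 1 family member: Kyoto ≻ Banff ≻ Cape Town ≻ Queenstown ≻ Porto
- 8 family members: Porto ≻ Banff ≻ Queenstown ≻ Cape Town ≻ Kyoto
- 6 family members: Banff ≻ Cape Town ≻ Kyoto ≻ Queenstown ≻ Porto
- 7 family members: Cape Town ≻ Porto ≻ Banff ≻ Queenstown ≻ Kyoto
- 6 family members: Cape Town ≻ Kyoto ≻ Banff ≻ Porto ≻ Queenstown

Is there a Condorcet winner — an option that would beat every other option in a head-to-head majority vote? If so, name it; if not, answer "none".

Checking pairwise contests:
Porto beats Banff 15–13.
Banff beats Queenstown 28–0.
Cape Town beats Porto 20–8.
Banff beats Kyoto 21–7.
Banff beats Cape Town 15–13.
Every option loses at least one head-to-head, so there is no Condorcet winner.

none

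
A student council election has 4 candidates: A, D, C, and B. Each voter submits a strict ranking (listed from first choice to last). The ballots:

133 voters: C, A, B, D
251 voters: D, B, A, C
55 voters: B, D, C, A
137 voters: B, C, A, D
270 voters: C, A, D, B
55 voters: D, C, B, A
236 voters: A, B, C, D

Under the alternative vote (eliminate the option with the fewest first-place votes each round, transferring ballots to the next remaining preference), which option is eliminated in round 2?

Round 1: A 236, D 306, C 403, B 192. Eliminate B.
Round 2: A 236, D 361, C 540. Eliminate A.

A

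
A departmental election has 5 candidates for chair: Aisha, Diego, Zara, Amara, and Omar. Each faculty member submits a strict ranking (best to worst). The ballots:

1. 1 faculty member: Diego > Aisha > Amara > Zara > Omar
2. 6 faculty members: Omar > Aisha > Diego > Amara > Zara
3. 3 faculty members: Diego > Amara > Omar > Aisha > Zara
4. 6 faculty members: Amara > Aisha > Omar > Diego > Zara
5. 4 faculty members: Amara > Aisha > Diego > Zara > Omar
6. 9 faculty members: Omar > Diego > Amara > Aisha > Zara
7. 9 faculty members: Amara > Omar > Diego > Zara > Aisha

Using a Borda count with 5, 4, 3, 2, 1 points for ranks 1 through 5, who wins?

Amara

Aisha: 1·4 + 6·4 + 3·2 + 6·4 + 4·4 + 9·2 + 9·1 = 101
Diego: 1·5 + 6·3 + 3·5 + 6·2 + 4·3 + 9·4 + 9·3 = 125
Zara: 1·2 + 6·1 + 3·1 + 6·1 + 4·2 + 9·1 + 9·2 = 52
Amara: 1·3 + 6·2 + 3·4 + 6·5 + 4·5 + 9·3 + 9·5 = 149
Omar: 1·1 + 6·5 + 3·3 + 6·3 + 4·1 + 9·5 + 9·4 = 143
Amara has the highest Borda score (149).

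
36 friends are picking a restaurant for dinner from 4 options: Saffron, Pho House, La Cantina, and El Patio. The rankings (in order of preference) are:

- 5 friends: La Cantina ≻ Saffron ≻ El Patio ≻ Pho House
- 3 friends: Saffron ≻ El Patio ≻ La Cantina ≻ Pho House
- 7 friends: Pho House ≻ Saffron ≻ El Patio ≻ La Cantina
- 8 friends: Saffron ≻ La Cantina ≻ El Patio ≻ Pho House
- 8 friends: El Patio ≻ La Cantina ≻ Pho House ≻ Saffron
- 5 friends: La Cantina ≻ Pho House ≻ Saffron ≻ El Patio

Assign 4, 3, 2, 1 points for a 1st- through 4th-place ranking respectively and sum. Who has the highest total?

La Cantina

Saffron: 5·3 + 3·4 + 7·3 + 8·4 + 8·1 + 5·2 = 98
Pho House: 5·1 + 3·1 + 7·4 + 8·1 + 8·2 + 5·3 = 75
La Cantina: 5·4 + 3·2 + 7·1 + 8·3 + 8·3 + 5·4 = 101
El Patio: 5·2 + 3·3 + 7·2 + 8·2 + 8·4 + 5·1 = 86
La Cantina has the highest Borda score (101).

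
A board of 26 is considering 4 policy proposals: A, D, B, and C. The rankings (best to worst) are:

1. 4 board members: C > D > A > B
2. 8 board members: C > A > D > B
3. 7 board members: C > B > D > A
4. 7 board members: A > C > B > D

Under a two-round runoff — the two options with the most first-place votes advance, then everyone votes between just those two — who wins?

Round 1 first-place votes: A 7, D 0, B 0, C 19.
C and A advance.
Runoff: C is preferred to A by 19 voters; A by 7.
C wins the runoff.

C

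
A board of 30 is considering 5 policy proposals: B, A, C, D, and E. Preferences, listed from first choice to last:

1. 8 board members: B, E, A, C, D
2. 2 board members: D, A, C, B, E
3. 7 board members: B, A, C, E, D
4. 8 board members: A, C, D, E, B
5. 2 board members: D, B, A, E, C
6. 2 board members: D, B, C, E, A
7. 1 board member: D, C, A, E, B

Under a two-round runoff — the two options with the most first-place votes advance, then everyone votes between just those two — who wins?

Round 1 first-place votes: B 15, A 8, C 0, D 7, E 0.
B and A advance.
Runoff: B is preferred to A by 19 voters; A by 11.
B wins the runoff.

B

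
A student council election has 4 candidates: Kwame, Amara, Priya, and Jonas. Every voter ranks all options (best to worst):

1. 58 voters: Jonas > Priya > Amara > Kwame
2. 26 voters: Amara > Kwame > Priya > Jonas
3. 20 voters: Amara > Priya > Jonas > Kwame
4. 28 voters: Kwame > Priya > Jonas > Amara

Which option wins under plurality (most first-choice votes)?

Jonas

First-place votes: Kwame 28, Amara 46, Priya 0, Jonas 58.
Jonas has the most first-place votes.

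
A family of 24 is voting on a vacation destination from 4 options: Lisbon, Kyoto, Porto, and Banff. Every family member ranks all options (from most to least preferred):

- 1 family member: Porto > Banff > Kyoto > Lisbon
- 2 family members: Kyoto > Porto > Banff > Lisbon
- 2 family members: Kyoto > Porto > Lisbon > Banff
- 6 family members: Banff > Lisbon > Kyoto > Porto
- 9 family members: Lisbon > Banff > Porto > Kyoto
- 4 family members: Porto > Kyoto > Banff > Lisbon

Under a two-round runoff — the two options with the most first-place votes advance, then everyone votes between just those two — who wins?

Banff

Round 1 first-place votes: Lisbon 9, Kyoto 4, Porto 5, Banff 6.
Lisbon and Banff advance.
Runoff: Lisbon is preferred to Banff by 11 voters; Banff by 13.
Banff wins the runoff.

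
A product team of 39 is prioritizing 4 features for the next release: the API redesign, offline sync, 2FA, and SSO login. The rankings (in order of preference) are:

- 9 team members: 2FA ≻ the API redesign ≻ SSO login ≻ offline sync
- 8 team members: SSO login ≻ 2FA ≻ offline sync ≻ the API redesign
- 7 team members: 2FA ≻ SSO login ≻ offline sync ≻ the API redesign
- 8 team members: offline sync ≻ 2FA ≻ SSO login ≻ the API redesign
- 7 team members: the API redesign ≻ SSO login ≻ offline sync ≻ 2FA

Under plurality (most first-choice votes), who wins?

First-place votes: the API redesign 7, offline sync 8, 2FA 16, SSO login 8.
2FA has the most first-place votes.

2FA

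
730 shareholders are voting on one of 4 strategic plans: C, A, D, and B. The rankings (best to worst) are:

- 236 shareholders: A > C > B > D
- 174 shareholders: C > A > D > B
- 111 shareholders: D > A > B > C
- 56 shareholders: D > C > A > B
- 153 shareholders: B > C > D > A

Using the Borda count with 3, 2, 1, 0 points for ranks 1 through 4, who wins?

C: 236·2 + 174·3 + 111·0 + 56·2 + 153·2 = 1412
A: 236·3 + 174·2 + 111·2 + 56·1 + 153·0 = 1334
D: 236·0 + 174·1 + 111·3 + 56·3 + 153·1 = 828
B: 236·1 + 174·0 + 111·1 + 56·0 + 153·3 = 806
C has the highest Borda score (1412).

C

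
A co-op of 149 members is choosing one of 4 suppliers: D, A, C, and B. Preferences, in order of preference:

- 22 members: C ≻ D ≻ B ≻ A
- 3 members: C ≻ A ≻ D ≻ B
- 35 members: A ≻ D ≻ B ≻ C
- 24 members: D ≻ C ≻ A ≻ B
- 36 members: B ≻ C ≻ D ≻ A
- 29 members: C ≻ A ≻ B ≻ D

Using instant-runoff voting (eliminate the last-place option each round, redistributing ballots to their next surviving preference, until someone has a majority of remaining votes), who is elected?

C

Round 1: D 24, A 35, C 54, B 36. Eliminate D.
Round 2: A 35, C 78, B 36. C has a majority.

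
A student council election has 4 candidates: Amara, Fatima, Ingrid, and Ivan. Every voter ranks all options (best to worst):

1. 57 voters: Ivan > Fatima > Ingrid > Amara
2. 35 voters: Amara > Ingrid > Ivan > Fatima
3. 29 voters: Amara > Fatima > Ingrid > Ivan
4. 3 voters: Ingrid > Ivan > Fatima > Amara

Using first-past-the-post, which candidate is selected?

Amara

First-place votes: Amara 64, Fatima 0, Ingrid 3, Ivan 57.
Amara has the most first-place votes.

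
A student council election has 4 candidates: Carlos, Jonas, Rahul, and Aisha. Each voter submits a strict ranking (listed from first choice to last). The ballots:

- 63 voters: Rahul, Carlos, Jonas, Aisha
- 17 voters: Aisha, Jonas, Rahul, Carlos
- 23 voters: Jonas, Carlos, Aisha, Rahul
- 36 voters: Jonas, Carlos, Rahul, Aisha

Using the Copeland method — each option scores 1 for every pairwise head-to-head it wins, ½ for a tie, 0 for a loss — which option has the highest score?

Carlos: beats Aisha; loses to Jonas and Rahul → score 1.
Jonas: beats Carlos, Rahul, and Aisha → score 3.
Rahul: beats Carlos and Aisha; loses to Jonas → score 2.
Aisha: loses to Carlos, Jonas, and Rahul → score 0.
Jonas has the best pairwise record.

Jonas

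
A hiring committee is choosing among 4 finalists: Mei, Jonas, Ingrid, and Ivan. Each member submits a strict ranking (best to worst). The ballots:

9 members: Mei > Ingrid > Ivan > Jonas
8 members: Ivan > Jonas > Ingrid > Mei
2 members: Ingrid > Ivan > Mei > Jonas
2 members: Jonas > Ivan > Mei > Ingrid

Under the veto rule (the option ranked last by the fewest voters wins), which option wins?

Ivan

Last-place votes: Mei 8, Jonas 11, Ingrid 2, Ivan 0.
Ivan is ranked last by the fewest voters, so Ivan wins.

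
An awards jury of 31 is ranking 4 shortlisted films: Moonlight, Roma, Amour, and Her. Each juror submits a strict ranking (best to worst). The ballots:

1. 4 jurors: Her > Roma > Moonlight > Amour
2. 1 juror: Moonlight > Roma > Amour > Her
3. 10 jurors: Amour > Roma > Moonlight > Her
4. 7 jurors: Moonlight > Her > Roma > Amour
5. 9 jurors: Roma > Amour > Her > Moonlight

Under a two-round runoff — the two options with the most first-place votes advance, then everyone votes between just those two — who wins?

Roma

Round 1 first-place votes: Moonlight 8, Roma 9, Amour 10, Her 4.
Amour and Roma advance.
Runoff: Amour is preferred to Roma by 10 voters; Roma by 21.
Roma wins the runoff.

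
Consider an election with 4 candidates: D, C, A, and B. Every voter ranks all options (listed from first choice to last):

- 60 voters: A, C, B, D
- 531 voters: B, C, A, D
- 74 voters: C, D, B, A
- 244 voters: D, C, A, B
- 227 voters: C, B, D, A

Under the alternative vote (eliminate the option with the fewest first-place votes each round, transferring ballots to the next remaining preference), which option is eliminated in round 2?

D

Round 1: D 244, C 301, A 60, B 531. Eliminate A.
Round 2: D 244, C 361, B 531. Eliminate D.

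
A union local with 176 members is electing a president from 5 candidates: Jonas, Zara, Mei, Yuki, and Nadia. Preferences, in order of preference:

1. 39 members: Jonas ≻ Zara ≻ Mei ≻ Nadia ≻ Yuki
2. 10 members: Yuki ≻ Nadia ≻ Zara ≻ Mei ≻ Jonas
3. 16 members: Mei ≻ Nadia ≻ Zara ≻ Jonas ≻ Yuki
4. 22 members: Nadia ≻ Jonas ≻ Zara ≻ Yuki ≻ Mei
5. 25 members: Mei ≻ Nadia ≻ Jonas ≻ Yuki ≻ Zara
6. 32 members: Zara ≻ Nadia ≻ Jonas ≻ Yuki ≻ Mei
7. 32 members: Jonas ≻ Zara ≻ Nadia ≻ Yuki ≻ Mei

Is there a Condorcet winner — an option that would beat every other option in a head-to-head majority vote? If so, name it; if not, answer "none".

Checking pairwise contests:
Nadia beats Jonas 105–71.
Jonas beats Zara 118–58.
Jonas beats Mei 125–51.
Jonas beats Yuki 166–10.
Zara beats Nadia 103–73.
Every option loses at least one head-to-head, so there is no Condorcet winner.

none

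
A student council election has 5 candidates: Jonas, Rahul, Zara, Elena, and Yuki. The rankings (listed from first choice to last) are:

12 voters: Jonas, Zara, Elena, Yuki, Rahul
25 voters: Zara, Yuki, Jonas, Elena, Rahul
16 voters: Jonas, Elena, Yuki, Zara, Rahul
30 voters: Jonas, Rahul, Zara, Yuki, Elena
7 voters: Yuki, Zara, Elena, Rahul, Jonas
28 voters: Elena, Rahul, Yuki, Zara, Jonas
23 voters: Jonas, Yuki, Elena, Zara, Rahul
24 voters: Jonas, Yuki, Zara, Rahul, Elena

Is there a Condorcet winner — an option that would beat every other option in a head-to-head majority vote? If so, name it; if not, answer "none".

Jonas vs Rahul: 130–35 for Jonas.
Jonas vs Zara: 105–60 for Jonas.
Jonas vs Elena: 130–35 for Jonas.
Jonas vs Yuki: 105–60 for Jonas.
Jonas beats every other option head-to-head.

Jonas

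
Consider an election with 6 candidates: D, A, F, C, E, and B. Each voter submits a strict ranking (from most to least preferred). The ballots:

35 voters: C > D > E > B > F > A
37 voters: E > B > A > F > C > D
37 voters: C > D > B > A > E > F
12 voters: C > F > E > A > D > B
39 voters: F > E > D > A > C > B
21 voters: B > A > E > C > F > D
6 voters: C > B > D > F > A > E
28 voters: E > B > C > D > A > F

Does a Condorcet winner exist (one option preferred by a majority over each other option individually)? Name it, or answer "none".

E vs D: 137–78 for E.
E vs A: 151–64 for E.
E vs F: 158–57 for E.
E vs C: 125–90 for E.
E vs B: 151–64 for E.
E beats every other option head-to-head.

E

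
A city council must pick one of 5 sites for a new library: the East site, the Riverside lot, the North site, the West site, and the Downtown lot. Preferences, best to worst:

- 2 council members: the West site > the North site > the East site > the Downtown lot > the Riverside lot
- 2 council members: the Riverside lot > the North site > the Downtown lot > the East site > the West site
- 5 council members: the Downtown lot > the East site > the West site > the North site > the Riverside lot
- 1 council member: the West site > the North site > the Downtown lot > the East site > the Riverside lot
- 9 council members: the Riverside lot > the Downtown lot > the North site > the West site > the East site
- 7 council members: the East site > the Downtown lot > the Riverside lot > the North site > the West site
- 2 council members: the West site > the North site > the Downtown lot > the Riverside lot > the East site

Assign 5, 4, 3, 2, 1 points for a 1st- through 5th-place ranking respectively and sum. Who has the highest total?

the Downtown lot

the East site: 2·3 + 2·2 + 5·4 + 1·2 + 9·1 + 7·5 + 2·1 = 78
the Riverside lot: 2·1 + 2·5 + 5·1 + 1·1 + 9·5 + 7·3 + 2·2 = 88
the North site: 2·4 + 2·4 + 5·2 + 1·4 + 9·3 + 7·2 + 2·4 = 79
the West site: 2·5 + 2·1 + 5·3 + 1·5 + 9·2 + 7·1 + 2·5 = 67
the Downtown lot: 2·2 + 2·3 + 5·5 + 1·3 + 9·4 + 7·4 + 2·3 = 108
the Downtown lot has the highest Borda score (108).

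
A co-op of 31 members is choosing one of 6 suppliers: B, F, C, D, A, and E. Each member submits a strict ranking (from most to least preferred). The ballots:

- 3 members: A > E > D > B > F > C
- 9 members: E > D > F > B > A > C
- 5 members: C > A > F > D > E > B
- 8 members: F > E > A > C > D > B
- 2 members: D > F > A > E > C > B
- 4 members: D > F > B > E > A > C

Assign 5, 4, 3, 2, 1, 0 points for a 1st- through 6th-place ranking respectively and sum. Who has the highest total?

F

B: 3·2 + 9·2 + 5·0 + 8·0 + 2·0 + 4·3 = 36
F: 3·1 + 9·3 + 5·3 + 8·5 + 2·4 + 4·4 = 109
C: 3·0 + 9·0 + 5·5 + 8·2 + 2·1 + 4·0 = 43
D: 3·3 + 9·4 + 5·2 + 8·1 + 2·5 + 4·5 = 93
A: 3·5 + 9·1 + 5·4 + 8·3 + 2·3 + 4·1 = 78
E: 3·4 + 9·5 + 5·1 + 8·4 + 2·2 + 4·2 = 106
F has the highest Borda score (109).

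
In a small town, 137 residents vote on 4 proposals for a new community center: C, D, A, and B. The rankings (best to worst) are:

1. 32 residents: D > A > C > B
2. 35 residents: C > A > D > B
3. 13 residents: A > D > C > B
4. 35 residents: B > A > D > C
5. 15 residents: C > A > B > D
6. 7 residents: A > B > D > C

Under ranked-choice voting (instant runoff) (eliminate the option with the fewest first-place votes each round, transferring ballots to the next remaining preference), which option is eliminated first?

A

Round 1: C 50, D 32, A 20, B 35. Eliminate A.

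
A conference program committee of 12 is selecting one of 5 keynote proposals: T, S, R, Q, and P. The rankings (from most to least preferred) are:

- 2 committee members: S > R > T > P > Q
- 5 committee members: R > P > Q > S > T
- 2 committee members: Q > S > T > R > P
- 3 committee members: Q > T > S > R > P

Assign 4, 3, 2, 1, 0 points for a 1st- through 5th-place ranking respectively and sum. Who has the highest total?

R

T: 2·2 + 5·0 + 2·2 + 3·3 = 17
S: 2·4 + 5·1 + 2·3 + 3·2 = 25
R: 2·3 + 5·4 + 2·1 + 3·1 = 31
Q: 2·0 + 5·2 + 2·4 + 3·4 = 30
P: 2·1 + 5·3 + 2·0 + 3·0 = 17
R has the highest Borda score (31).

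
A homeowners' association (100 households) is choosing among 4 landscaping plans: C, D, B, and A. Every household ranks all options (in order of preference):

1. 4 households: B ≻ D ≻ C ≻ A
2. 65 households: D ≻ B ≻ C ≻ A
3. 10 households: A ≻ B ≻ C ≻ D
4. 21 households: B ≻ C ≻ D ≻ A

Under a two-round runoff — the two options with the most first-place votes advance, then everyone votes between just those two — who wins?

Round 1 first-place votes: C 0, D 65, B 25, A 10.
D and B advance.
Runoff: D is preferred to B by 65 voters; B by 35.
D wins the runoff.

D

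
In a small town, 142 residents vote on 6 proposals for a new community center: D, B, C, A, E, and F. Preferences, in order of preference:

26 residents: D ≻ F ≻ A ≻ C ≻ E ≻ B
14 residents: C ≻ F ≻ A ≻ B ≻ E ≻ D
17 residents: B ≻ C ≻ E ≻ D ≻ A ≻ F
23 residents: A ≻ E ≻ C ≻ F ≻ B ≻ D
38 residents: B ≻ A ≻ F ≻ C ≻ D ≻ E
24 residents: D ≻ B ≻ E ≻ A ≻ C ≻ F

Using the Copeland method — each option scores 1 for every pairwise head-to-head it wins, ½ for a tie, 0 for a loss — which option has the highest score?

B

D: beats E; loses to B, C, A, and F → score 1.
B: beats D, C, A, E, and F → score 5.
C: beats D, E, and F; loses to B and A → score 3.
A: beats D, C, E, and F; loses to B → score 4.
E: loses to D, B, C, A, and F → score 0.
F: beats D and E; loses to B, C, and A → score 2.
B has the best pairwise record.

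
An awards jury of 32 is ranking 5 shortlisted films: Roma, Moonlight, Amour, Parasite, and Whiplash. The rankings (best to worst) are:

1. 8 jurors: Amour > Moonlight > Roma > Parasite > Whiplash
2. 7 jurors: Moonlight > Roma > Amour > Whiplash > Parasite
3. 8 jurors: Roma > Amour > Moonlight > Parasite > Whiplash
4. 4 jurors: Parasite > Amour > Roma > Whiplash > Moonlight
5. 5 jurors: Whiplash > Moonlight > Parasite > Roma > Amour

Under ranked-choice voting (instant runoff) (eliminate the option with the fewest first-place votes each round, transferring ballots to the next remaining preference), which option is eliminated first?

Parasite

Round 1: Roma 8, Moonlight 7, Amour 8, Parasite 4, Whiplash 5. Eliminate Parasite.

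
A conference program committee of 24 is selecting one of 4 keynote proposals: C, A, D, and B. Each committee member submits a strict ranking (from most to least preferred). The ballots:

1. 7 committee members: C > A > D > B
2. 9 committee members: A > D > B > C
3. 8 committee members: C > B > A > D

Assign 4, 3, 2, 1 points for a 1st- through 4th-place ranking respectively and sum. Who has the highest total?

C: 7·4 + 9·1 + 8·4 = 69
A: 7·3 + 9·4 + 8·2 = 73
D: 7·2 + 9·3 + 8·1 = 49
B: 7·1 + 9·2 + 8·3 = 49
A has the highest Borda score (73).

A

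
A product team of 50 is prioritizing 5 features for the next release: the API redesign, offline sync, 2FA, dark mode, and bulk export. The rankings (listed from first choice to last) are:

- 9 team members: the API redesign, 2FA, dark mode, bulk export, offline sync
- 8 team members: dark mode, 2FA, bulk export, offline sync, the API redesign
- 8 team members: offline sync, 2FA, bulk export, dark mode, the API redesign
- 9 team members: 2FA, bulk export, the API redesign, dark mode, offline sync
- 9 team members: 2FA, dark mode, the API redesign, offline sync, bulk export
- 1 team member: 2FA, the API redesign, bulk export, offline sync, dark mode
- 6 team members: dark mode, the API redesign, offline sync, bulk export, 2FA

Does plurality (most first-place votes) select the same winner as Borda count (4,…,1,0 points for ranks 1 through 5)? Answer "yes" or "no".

Plurality — first-place votes: the API redesign 9, offline sync 8, 2FA 19, dark mode 14, bulk export 0. Winner: 2FA.
Borda — scores: the API redesign 93, offline sync 62, 2FA 151, dark mode 118, bulk export 76. Winner: 2FA.
The two methods agree.

yes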